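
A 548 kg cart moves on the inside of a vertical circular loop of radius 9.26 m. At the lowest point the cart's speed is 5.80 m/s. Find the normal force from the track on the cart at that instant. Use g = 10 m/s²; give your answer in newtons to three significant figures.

7470 N

At the lowest point, N points up (toward the centre) and the weight mg points down (away from the centre), so the net inward force is N − mg = mv²/r.
N = m(v²/r + g) = 548 × ((5.80)²/9.26 + 10.0) = 548 × (3.633 + 10.0) = 548 × 13.63 = 7471 N.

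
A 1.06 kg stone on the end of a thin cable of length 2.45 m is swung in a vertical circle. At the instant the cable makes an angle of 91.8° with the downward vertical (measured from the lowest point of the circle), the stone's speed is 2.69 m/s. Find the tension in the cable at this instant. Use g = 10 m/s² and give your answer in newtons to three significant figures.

Take the radial direction toward the centre of the circle as positive. The component of the weight along the string toward the centre is −mg cos φ (φ measured from the bottom), so Newton's second law along the string gives T − mg cos φ = m v²/r.
cos 91.8° = -0.03141, so T = m(v²/r + g cos φ) = 1.06 × ((2.69)²/2.45 + 10.0 × -0.03141) = 1.06 × (2.954 + (-0.3141)) = 1.06 × 2.639 = 2.798 N.

2.80 N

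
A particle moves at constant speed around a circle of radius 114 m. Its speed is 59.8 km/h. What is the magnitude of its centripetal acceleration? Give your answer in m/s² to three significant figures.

v = 59.8 km/h = 59.8/3.6 = 16.61 m/s.
a_c = v²/r = (16.61)²/114 = 275.9/114 = 2.420 m/s².

2.42 m/s²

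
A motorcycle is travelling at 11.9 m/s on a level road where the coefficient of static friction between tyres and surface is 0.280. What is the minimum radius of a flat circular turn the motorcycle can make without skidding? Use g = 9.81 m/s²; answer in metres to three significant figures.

51.6 m

At the limit, μ_s m g = m v²/r, so r_min = v²/(μ_s g) = (11.9)²/(0.280 × 9.81) = 141.6/2.747 = 51.55 m.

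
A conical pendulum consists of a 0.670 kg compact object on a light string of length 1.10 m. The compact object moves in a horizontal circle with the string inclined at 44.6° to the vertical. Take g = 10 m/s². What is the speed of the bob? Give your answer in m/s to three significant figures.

2.76 m/s

The radius of the circle is r = L sinθ = 1.10 × sin 44.6° = 0.7724 m.
Horizontally T sinθ = mv²/r and vertically T cosθ = mg, so tanθ = v²/(rg).
v = √(r g tanθ) = √(0.7724 × 10.0 × 0.9861) = √7.617 = 2.760 m/s.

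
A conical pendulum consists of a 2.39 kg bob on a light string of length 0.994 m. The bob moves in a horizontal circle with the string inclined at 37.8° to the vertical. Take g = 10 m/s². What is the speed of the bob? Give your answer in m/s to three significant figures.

2.17 m/s

The radius of the circle is r = L sinθ = 0.994 × sin 37.8° = 0.6092 m.
Horizontally T sinθ = mv²/r and vertically T cosθ = mg, so tanθ = v²/(rg).
v = √(r g tanθ) = √(0.6092 × 10.0 × 0.7757) = √4.726 = 2.174 m/s.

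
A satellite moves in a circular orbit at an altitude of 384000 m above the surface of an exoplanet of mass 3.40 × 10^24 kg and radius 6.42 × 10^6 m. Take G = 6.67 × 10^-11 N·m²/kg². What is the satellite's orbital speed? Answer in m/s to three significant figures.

5770 m/s

Orbital radius r = R + h = 6.42 × 10^6 + 384000 = 6.804 × 10^6 m.
Gravity supplies the centripetal force: G M m / r² = m v² / r, so v = √(GM/r).
v = √(6.67 × 10^-11 × 3.40 × 10^24 / 6.804 × 10^6) = √(3.333 × 10^7) = 5773 m/s.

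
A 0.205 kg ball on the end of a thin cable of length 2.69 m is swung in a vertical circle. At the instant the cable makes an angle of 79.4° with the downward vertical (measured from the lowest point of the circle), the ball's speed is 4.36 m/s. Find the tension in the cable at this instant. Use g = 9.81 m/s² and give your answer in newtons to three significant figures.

1.82 N

Take the radial direction toward the centre of the circle as positive. The component of the weight along the string toward the centre is −mg cos φ (φ measured from the bottom), so Newton's second law along the string gives T − mg cos φ = m v²/r.
cos 79.4° = 0.1840, so T = m(v²/r + g cos φ) = 0.205 × ((4.36)²/2.69 + 9.81 × 0.1840) = 0.205 × (7.067 + (1.805)) = 0.205 × 8.871 = 1.819 N.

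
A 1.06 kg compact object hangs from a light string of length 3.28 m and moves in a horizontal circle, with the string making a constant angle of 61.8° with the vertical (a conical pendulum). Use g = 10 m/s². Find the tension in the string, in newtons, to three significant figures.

Vertically the bob has no acceleration, so T cosθ = mg.
T = mg/cosθ = 1.06 × 10.0 / cos 61.8° = 10.60/0.4726 = 22.43 N.

22.4 N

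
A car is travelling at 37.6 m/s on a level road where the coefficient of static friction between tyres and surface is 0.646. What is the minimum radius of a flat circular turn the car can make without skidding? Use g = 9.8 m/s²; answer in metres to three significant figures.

At the limit, μ_s m g = m v²/r, so r_min = v²/(μ_s g) = (37.6)²/(0.646 × 9.8) = 1414/6.331 = 223.3 m.

223 m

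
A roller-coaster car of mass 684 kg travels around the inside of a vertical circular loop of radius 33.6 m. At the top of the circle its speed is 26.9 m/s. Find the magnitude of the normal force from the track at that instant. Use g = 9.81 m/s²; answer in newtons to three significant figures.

8020 N

At the top, both N and the weight mg point inward (toward the centre), so N + mg = mv²/r.
N = m(v²/r − g) = 684 × ((26.9)²/33.6 − 9.81) = 684 × (21.54 − 9.81) = 684 × 11.73 = 8021 N.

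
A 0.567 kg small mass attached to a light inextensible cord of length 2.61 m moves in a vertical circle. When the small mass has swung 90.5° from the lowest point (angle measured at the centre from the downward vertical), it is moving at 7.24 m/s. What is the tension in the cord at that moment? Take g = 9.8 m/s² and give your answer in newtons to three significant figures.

Take the radial direction toward the centre of the circle as positive. The component of the weight along the string toward the centre is −mg cos φ (φ measured from the bottom), so Newton's second law along the string gives T − mg cos φ = m v²/r.
cos 90.5° = -0.008727, so T = m(v²/r + g cos φ) = 0.567 × ((7.24)²/2.61 + 9.8 × -0.008727) = 0.567 × (20.08 + (-0.08552)) = 0.567 × 20.00 = 11.34 N.

11.3 N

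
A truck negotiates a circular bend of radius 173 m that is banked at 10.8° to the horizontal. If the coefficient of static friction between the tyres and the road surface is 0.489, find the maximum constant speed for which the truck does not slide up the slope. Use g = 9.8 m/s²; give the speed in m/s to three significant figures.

35.7 m/s

At the maximum speed, friction acts down the slope at its limiting value f = μN. Radially (horizontal, toward centre): N sinθ + μN cosθ = mv²/r. Vertically: N cosθ − μN sinθ = mg.
Dividing: v² = r g (sinθ + μcosθ)/(cosθ − μsinθ).
sinθ + μcosθ = 0.1874 + 0.489×0.9823 = 0.6677; cosθ − μsinθ = 0.9823 − 0.489×0.1874 = 0.8907.
v² = 173 × 9.8 × 0.6677/0.8907 = 1271 m²/s², so v = 35.65 m/s.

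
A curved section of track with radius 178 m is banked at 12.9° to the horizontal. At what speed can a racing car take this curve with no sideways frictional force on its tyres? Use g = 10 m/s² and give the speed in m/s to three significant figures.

On a frictionless banked curve, N sinθ = mv²/r and N cosθ = mg, so tanθ = v²/(rg).
v = √(r g tanθ) = √(178 × 10.0 × tan 12.9°) = √(178 × 10.0 × 0.2290) = √407.7 = 20.19 m/s.

20.2 m/s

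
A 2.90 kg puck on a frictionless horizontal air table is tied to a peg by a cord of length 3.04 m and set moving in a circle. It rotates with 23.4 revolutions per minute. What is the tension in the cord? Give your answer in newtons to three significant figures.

ω = 23.4 rev/min × 2π/60 = 2.450 rad/s, so v = ωr = 2.450 × 3.04 = 7.449 m/s.
The tension is the only horizontal force, so it supplies the full centripetal force: T = m v²/r = 2.90 × (7.449)²/3.04 = 2.90 × 55.49/3.04 = 52.94 N.

52.9 N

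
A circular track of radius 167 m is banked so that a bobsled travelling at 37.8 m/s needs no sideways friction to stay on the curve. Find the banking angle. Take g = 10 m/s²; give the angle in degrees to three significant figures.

For a frictionless banked turn: horizontally N sinθ = mv²/r and vertically N cosθ = mg.
Dividing: tanθ = v²/(r g) = (37.8)²/(167 × 10.0) = 1429/1670 = 0.8556.
θ = arctan(0.8556) = 40.55°.

40.6°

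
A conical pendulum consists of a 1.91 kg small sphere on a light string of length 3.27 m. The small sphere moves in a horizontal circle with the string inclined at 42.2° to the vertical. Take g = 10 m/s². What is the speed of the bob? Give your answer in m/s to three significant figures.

The radius of the circle is r = L sinθ = 3.27 × sin 42.2° = 2.197 m.
Horizontally T sinθ = mv²/r and vertically T cosθ = mg, so tanθ = v²/(rg).
v = √(r g tanθ) = √(2.197 × 10.0 × 0.9067) = √19.92 = 4.463 m/s.

4.46 m/s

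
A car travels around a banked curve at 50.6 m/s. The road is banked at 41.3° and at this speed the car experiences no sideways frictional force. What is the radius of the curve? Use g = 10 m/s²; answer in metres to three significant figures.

291 m

Frictionless banking: tanθ = v²/(rg), so r = v²/(g tanθ).
r = (50.6)²/(10.0 × tan 41.3°) = 2560/(10.0 × 0.8785) = 2560/8.785 = 291.4 m.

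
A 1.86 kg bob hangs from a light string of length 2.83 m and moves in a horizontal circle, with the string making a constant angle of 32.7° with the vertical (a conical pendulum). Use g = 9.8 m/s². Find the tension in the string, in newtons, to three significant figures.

Vertically the bob has no acceleration, so T cosθ = mg.
T = mg/cosθ = 1.86 × 9.8 / cos 32.7° = 18.23/0.8415 = 21.66 N.

21.7 N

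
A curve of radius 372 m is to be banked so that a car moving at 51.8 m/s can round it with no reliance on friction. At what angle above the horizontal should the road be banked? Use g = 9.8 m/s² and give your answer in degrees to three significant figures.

With no friction, the horizontal component of the normal force provides the centripetal force: N sinθ = mv²/r, while N cosθ = mg vertically.
Dividing: tanθ = v²/(r g) = (51.8)²/(372 × 9.8) = 2683/3646 = 0.7360.
θ = arctan(0.7360) = 36.35°.

36.4°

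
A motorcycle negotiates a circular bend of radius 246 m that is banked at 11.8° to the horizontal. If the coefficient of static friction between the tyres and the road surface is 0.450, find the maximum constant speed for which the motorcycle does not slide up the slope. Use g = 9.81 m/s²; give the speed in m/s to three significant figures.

41.9 m/s

At the maximum speed, friction acts down the slope at its limiting value f = μN. Radially (horizontal, toward centre): N sinθ + μN cosθ = mv²/r. Vertically: N cosθ − μN sinθ = mg.
Dividing: v² = r g (sinθ + μcosθ)/(cosθ − μsinθ).
sinθ + μcosθ = 0.2045 + 0.450×0.9789 = 0.6450; cosθ − μsinθ = 0.9789 − 0.450×0.2045 = 0.8868.
v² = 246 × 9.81 × 0.6450/0.8868 = 1755 m²/s², so v = 41.89 m/s.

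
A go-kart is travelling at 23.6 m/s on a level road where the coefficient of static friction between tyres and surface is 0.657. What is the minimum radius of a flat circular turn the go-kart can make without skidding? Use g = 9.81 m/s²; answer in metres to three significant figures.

At the limit, μ_s m g = m v²/r, so r_min = v²/(μ_s g) = (23.6)²/(0.657 × 9.81) = 557.0/6.445 = 86.42 m.

86.4 m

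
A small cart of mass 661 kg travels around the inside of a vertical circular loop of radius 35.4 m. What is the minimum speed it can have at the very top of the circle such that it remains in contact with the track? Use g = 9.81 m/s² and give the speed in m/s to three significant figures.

18.6 m/s

At the highest point the centre is directly below, so both the weight and N act inward: N + mg = mv²/r.
At minimum speed N → 0, so mg = mv_min²/r ⇒ v_min = √(g r) = √(9.81 × 35.4) = 18.64 m/s.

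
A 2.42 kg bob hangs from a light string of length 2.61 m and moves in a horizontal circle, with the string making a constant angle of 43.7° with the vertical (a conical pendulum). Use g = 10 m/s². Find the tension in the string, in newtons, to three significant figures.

33.5 N

Vertically the bob has no acceleration, so T cosθ = mg.
T = mg/cosθ = 2.42 × 10.0 / cos 43.7° = 24.20/0.7230 = 33.47 N.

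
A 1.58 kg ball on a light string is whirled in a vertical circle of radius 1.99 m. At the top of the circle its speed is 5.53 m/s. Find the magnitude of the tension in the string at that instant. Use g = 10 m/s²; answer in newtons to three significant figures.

At the top, both T and the weight mg point inward (toward the centre), so T + mg = mv²/r.
T = m(v²/r − g) = 1.58 × ((5.53)²/1.99 − 10.0) = 1.58 × (15.37 − 10.0) = 1.58 × 5.367 = 8.480 N.

8.48 N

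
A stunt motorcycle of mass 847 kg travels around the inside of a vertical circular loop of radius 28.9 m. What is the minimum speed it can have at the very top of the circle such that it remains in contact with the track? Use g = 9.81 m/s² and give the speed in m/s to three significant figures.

16.8 m/s

At the highest point the centre is directly below, so both the weight and N act inward: N + mg = mv²/r.
At minimum speed N → 0, so mg = mv_min²/r ⇒ v_min = √(g r) = √(9.81 × 28.9) = 16.84 m/s.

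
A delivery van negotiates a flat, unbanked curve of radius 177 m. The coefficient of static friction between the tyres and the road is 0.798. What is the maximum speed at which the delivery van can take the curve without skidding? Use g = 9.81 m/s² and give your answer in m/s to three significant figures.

On a flat curve, static friction is the only horizontal force, so it must supply the full centripetal force: μ_s m g = m v²/r.
Mass cancels: v_max = √(μ_s g r) = √(0.798 × 9.81 × 177) = √1386 = 37.22 m/s.

37.2 m/s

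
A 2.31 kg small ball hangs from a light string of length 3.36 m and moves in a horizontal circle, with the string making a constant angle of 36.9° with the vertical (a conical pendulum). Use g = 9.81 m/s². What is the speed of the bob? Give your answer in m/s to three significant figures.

3.85 m/s

The radius of the circle is r = L sinθ = 3.36 × sin 36.9° = 2.017 m.
Horizontally T sinθ = mv²/r and vertically T cosθ = mg, so tanθ = v²/(rg).
v = √(r g tanθ) = √(2.017 × 9.81 × 0.7508) = √14.86 = 3.855 m/s.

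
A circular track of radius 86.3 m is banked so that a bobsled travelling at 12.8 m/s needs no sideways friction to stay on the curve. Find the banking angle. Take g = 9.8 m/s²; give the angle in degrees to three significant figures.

11.0°

For a frictionless banked turn: horizontally N sinθ = mv²/r and vertically N cosθ = mg.
Dividing: tanθ = v²/(r g) = (12.8)²/(86.3 × 9.8) = 163.8/845.7 = 0.1937.
θ = arctan(0.1937) = 10.96°.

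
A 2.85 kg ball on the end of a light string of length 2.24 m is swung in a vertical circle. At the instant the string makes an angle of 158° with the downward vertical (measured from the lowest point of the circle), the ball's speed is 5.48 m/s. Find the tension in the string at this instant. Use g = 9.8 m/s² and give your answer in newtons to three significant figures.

Take the radial direction toward the centre of the circle as positive. The component of the weight along the string toward the centre is −mg cos φ (φ measured from the bottom), so Newton's second law along the string gives T − mg cos φ = m v²/r.
cos 158° = -0.9272, so T = m(v²/r + g cos φ) = 2.85 × ((5.48)²/2.24 + 9.8 × -0.9272) = 2.85 × (13.41 + (-9.086)) = 2.85 × 4.320 = 12.31 N.

12.3 N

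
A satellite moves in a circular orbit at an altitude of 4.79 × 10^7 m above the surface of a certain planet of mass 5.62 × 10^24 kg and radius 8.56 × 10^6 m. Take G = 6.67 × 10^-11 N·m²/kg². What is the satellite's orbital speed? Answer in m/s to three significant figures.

Orbital radius r = R + h = 8.56 × 10^6 + 4.79 × 10^7 = 5.646 × 10^7 m.
Gravity supplies the centripetal force: G M m / r² = m v² / r, so v = √(GM/r).
v = √(6.67 × 10^-11 × 5.62 × 10^24 / 5.646 × 10^7) = √(6.639 × 10^6) = 2577 m/s.

2580 m/s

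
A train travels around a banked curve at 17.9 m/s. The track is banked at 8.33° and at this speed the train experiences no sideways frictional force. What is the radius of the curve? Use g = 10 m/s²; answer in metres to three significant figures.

Frictionless banking: tanθ = v²/(rg), so r = v²/(g tanθ).
r = (17.9)²/(10.0 × tan 8.33°) = 320.4/(10.0 × 0.1464) = 320.4/1.464 = 218.8 m.

219 m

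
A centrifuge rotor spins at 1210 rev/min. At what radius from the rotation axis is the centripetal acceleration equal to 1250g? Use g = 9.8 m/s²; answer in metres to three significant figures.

0.763 m

ω = 1210 rev/min × 2π/60 = 126.7 rad/s.
a_c = ω²r = 1250g ⇒ r = 1250 × 9.8 / (126.7)² = 12250/16060 = 0.7630 m.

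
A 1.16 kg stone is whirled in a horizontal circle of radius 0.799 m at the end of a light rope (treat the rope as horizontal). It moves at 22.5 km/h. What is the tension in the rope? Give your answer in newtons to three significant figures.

v = 22.5 km/h = 22.5/3.6 = 6.250 m/s.
The tension is the only horizontal force, so it supplies the full centripetal force: T = m v²/r = 1.16 × (6.250)²/0.799 = 1.16 × 39.06/0.799 = 56.71 N.

56.7 N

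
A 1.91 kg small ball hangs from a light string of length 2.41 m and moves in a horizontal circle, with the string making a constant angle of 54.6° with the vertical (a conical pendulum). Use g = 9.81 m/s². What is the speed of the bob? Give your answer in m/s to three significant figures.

5.21 m/s

The radius of the circle is r = L sinθ = 2.41 × sin 54.6° = 1.964 m.
Horizontally T sinθ = mv²/r and vertically T cosθ = mg, so tanθ = v²/(rg).
v = √(r g tanθ) = √(1.964 × 9.81 × 1.407) = √27.12 = 5.207 m/s.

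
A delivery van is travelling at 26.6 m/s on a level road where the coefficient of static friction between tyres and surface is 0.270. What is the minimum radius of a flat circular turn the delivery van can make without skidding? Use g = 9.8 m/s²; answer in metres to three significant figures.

267 m

At the limit, μ_s m g = m v²/r, so r_min = v²/(μ_s g) = (26.6)²/(0.270 × 9.8) = 707.6/2.646 = 267.4 m.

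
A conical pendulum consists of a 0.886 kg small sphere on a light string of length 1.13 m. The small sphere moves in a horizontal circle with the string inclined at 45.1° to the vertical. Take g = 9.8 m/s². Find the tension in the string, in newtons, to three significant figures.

12.3 N

Vertically the bob has no acceleration, so T cosθ = mg.
T = mg/cosθ = 0.886 × 9.8 / cos 45.1° = 8.683/0.7059 = 12.30 N.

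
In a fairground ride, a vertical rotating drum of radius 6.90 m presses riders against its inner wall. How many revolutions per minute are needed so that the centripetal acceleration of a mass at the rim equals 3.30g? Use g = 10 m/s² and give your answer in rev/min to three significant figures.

20.9 rev/min

Require ω²r = 3.30g, so ω = √(3.30 × 10.0/6.90) = 2.187 rad/s.
In rev/min: ω × 60/(2π) = 2.187 × 60/(2π) = 20.88 rev/min.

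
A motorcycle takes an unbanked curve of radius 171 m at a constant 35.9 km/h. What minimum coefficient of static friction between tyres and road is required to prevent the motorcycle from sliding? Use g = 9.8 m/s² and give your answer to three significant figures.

v = 35.9/3.6 = 9.972 m/s.
Friction provides the centripetal force: μ_s m g = m v²/r, so μ_s = v²/(g r) = (9.972)²/(9.8 × 171) = 99.45/1676 = 0.05934.

0.0593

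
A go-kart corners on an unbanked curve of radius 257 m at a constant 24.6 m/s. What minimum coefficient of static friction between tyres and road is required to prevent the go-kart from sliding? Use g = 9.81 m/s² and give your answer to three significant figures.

0.240

Friction provides the centripetal force: μ_s m g = m v²/r, so μ_s = v²/(g r) = (24.60)²/(9.81 × 257) = 605.2/2521 = 0.2400.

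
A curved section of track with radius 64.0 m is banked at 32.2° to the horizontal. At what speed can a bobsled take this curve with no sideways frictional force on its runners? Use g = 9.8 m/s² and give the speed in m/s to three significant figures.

19.9 m/s

On a frictionless banked curve, N sinθ = mv²/r and N cosθ = mg, so tanθ = v²/(rg).
v = √(r g tanθ) = √(64.0 × 9.8 × tan 32.2°) = √(64.0 × 9.8 × 0.6297) = √395.0 = 19.87 m/s.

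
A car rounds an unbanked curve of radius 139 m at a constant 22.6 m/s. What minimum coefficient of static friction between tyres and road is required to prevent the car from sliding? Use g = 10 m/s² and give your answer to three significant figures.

0.367

Friction provides the centripetal force: μ_s m g = m v²/r, so μ_s = v²/(g r) = (22.60)²/(10.0 × 139) = 510.8/1390 = 0.3675.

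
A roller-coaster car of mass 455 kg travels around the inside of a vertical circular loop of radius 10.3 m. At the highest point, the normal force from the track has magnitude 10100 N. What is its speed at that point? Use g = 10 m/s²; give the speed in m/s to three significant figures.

18.2 m/s

At the top, N + mg = mv²/r, so v = √(r(N/m + g)) = √(10.3 × (10100/455 + 10.0)) = √(10.3 × 32.20) = √331.6 = 18.21 m/s.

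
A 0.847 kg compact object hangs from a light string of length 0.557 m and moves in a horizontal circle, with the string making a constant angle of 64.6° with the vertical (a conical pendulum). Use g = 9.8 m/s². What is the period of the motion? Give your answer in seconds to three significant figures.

r = L sinθ = 0.5032 m. From T sinθ = mω²r and T cosθ = mg: tanθ = ω²r/g, so ω² = g tanθ / r = g/(L cosθ).
ω = √(g/(L cosθ)) = √(9.8/(0.557 × 0.4289)) = √41.02 = 6.405 rad/s.
Period = 2π/ω = 0.9810 s.

0.981 s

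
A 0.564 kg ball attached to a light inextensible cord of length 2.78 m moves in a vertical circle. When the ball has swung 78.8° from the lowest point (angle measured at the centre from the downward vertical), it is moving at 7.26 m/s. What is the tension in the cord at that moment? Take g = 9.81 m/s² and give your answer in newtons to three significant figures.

Take the radial direction toward the centre of the circle as positive. The component of the weight along the string toward the centre is −mg cos φ (φ measured from the bottom), so Newton's second law along the string gives T − mg cos φ = m v²/r.
cos 78.8° = 0.1942, so T = m(v²/r + g cos φ) = 0.564 × ((7.26)²/2.78 + 9.81 × 0.1942) = 0.564 × (18.96 + (1.905)) = 0.564 × 20.87 = 11.77 N.

11.8 N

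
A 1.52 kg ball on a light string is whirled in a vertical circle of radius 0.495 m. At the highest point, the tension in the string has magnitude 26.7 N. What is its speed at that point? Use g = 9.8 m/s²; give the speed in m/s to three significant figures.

At the top, T + mg = mv²/r, so v = √(r(T/m + g)) = √(0.495 × (26.7/1.52 + 9.8)) = √(0.495 × 27.37) = √13.55 = 3.680 m/s.

3.68 m/s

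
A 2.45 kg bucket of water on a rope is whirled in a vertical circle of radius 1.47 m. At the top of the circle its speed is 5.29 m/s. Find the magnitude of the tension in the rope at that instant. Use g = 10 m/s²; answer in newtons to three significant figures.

At the top, both T and the weight mg point inward (toward the centre), so T + mg = mv²/r.
T = m(v²/r − g) = 2.45 × ((5.29)²/1.47 − 10.0) = 2.45 × (19.04 − 10.0) = 2.45 × 9.037 = 22.14 N.

22.1 N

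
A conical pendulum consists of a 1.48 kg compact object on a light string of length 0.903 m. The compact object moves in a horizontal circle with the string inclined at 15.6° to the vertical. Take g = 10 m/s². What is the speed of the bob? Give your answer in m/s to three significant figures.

The radius of the circle is r = L sinθ = 0.903 × sin 15.6° = 0.2428 m.
Horizontally T sinθ = mv²/r and vertically T cosθ = mg, so tanθ = v²/(rg).
v = √(r g tanθ) = √(0.2428 × 10.0 × 0.2792) = √0.6780 = 0.8234 m/s.

0.823 m/s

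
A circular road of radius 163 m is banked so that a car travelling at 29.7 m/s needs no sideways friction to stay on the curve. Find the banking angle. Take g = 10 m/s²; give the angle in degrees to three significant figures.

28.4°

With no friction, the horizontal component of the normal force provides the centripetal force: N sinθ = mv²/r, while N cosθ = mg vertically.
Dividing: tanθ = v²/(r g) = (29.7)²/(163 × 10.0) = 882.1/1630 = 0.5412.
θ = arctan(0.5412) = 28.42°.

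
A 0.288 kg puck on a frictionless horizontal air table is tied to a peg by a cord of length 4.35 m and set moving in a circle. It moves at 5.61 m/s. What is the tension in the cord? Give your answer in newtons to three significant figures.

2.08 N

The tension is the only horizontal force, so it supplies the full centripetal force: T = m v²/r = 0.288 × (5.610)²/4.35 = 0.288 × 31.47/4.35 = 2.084 N.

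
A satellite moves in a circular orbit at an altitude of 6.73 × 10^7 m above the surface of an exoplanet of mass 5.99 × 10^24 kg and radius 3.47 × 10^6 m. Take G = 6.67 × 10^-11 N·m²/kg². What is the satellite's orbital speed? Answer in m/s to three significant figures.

2380 m/s

Orbital radius r = R + h = 3.47 × 10^6 + 6.73 × 10^7 = 7.077 × 10^7 m.
Gravity supplies the centripetal force: G M m / r² = m v² / r, so v = √(GM/r).
v = √(6.67 × 10^-11 × 5.99 × 10^24 / 7.077 × 10^7) = √(5.646 × 10^6) = 2376 m/s.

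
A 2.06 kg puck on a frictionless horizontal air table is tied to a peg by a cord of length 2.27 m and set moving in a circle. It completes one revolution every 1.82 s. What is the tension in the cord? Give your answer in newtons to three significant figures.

v = 2πr/T = 2π × 2.27/1.82 = 7.837 m/s.
The tension is the only horizontal force, so it supplies the full centripetal force: T = m v²/r = 2.06 × (7.837)²/2.27 = 2.06 × 61.41/2.27 = 55.73 N.

55.7 N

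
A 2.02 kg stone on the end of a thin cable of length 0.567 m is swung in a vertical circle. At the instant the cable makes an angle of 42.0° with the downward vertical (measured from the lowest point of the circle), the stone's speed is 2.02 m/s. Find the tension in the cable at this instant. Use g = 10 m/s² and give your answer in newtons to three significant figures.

29.5 N

Take the radial direction toward the centre of the circle as positive. The component of the weight along the string toward the centre is −mg cos φ (φ measured from the bottom), so Newton's second law along the string gives T − mg cos φ = m v²/r.
cos 42.0° = 0.7431, so T = m(v²/r + g cos φ) = 2.02 × ((2.02)²/0.567 + 10.0 × 0.7431) = 2.02 × (7.196 + (7.431)) = 2.02 × 14.63 = 29.55 N.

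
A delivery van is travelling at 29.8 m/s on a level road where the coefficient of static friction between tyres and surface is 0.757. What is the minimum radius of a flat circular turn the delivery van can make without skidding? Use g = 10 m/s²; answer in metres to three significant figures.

At the limit, μ_s m g = m v²/r, so r_min = v²/(μ_s g) = (29.8)²/(0.757 × 10.0) = 888.0/7.570 = 117.3 m.

117 m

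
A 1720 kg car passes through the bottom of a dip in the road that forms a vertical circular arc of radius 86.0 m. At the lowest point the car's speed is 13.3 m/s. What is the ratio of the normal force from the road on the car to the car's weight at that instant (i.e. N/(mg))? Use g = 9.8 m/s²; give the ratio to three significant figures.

1.21

At the bottom, N − mg = mv²/r, so N = m(v²/r + g) and N/(mg) = v²/(rg) + 1 = (13.3)²/(86.0 × 9.8) + 1 = 0.2099 + 1 = 1.210.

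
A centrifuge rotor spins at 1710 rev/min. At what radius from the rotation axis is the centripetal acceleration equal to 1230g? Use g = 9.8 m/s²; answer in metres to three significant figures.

0.376 m

ω = 1710 rev/min × 2π/60 = 179.1 rad/s.
a_c = ω²r = 1230g ⇒ r = 1230 × 9.8 / (179.1)² = 12050/32070 = 0.3759 m.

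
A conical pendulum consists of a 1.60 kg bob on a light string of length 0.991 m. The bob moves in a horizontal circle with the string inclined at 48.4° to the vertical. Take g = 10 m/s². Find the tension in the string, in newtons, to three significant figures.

24.1 N

Vertically the bob has no acceleration, so T cosθ = mg.
T = mg/cosθ = 1.60 × 10.0 / cos 48.4° = 16.00/0.6639 = 24.10 N.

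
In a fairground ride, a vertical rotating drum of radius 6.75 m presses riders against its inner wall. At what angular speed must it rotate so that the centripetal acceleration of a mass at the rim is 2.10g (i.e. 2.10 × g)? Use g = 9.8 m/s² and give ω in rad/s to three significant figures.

Centripetal acceleration a_c = ω²r. Setting ω²r = 2.10g:
ω = √(2.10g / r) = √(2.10 × 9.8 / 6.75) = √3.049 = 1.746 rad/s.

1.75 rad/s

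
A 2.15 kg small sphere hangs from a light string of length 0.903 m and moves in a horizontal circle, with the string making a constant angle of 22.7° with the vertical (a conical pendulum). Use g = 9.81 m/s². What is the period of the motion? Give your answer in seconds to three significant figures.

r = L sinθ = 0.3485 m. From T sinθ = mω²r and T cosθ = mg: tanθ = ω²r/g, so ω² = g tanθ / r = g/(L cosθ).
ω = √(g/(L cosθ)) = √(9.81/(0.903 × 0.9225)) = √11.78 = 3.432 rad/s.
Period = 2π/ω = 1.831 s.

1.83 s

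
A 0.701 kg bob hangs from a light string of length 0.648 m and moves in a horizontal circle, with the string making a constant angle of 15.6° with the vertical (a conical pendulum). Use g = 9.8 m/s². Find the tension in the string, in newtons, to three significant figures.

7.13 N

Vertically the bob has no acceleration, so T cosθ = mg.
T = mg/cosθ = 0.701 × 9.8 / cos 15.6° = 6.870/0.9632 = 7.133 N.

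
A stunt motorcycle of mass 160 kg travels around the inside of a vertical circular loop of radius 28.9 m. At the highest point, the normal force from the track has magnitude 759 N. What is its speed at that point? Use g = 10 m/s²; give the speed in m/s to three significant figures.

20.6 m/s

At the top, N + mg = mv²/r, so v = √(r(N/m + g)) = √(28.9 × (759/160 + 10.0)) = √(28.9 × 14.74) = √426.1 = 20.64 m/s.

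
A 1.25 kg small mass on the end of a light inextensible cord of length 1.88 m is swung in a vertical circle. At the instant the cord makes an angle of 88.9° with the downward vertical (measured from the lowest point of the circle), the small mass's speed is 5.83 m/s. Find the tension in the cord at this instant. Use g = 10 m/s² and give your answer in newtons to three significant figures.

22.8 N

Take the radial direction toward the centre of the circle as positive. The component of the weight along the string toward the centre is −mg cos φ (φ measured from the bottom), so Newton's second law along the string gives T − mg cos φ = m v²/r.
cos 88.9° = 0.01920, so T = m(v²/r + g cos φ) = 1.25 × ((5.83)²/1.88 + 10.0 × 0.01920) = 1.25 × (18.08 + (0.1920)) = 1.25 × 18.27 = 22.84 N.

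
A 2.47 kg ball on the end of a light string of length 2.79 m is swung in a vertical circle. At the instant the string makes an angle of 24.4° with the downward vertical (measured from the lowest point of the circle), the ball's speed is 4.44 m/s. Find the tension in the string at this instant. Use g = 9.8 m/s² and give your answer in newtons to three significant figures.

Take the radial direction toward the centre of the circle as positive. The component of the weight along the string toward the centre is −mg cos φ (φ measured from the bottom), so Newton's second law along the string gives T − mg cos φ = m v²/r.
cos 24.4° = 0.9107, so T = m(v²/r + g cos φ) = 2.47 × ((4.44)²/2.79 + 9.8 × 0.9107) = 2.47 × (7.066 + (8.925)) = 2.47 × 15.99 = 39.50 N.

39.5 N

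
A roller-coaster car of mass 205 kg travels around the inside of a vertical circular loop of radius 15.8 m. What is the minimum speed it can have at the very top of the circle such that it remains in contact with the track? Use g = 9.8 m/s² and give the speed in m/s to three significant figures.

At the top, both weight mg and N point toward the centre: N + mg = mv²/r.
At minimum speed N → 0, so mg = mv_min²/r ⇒ v_min = √(g r) = √(9.8 × 15.8) = 12.44 m/s.

12.4 m/s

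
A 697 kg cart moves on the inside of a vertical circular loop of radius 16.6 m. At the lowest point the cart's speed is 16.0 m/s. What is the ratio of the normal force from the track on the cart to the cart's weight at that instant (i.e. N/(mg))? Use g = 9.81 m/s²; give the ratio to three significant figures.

2.57

At the bottom, N − mg = mv²/r, so N = m(v²/r + g) and N/(mg) = v²/(rg) + 1 = (16.0)²/(16.6 × 9.81) + 1 = 1.572 + 1 = 2.572.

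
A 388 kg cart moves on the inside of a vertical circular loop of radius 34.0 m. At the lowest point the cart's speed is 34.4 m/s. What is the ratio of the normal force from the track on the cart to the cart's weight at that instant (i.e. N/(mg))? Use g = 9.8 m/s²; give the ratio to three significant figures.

4.55

At the bottom, N − mg = mv²/r, so N = m(v²/r + g) and N/(mg) = v²/(rg) + 1 = (34.4)²/(34.0 × 9.8) + 1 = 3.552 + 1 = 4.552.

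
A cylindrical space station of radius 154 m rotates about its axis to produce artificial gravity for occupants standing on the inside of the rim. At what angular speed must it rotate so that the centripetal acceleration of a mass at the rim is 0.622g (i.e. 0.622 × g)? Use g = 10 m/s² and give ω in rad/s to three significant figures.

0.201 rad/s

Centripetal acceleration a_c = ω²r. Setting ω²r = 0.622g:
ω = √(0.622g / r) = √(0.622 × 10.0 / 154) = √0.04039 = 0.2010 rad/s.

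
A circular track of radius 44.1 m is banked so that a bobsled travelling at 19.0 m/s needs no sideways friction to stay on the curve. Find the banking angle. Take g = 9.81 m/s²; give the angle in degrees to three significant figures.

For a frictionless banked turn: horizontally N sinθ = mv²/r and vertically N cosθ = mg.
Dividing: tanθ = v²/(r g) = (19.0)²/(44.1 × 9.81) = 361.0/432.6 = 0.8344.
θ = arctan(0.8344) = 39.84°.

39.8°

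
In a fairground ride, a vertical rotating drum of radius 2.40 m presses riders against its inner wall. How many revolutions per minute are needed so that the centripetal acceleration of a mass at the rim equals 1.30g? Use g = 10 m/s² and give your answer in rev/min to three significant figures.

22.2 rev/min

Require ω²r = 1.30g, so ω = √(1.30 × 10.0/2.40) = 2.327 rad/s.
In rev/min: ω × 60/(2π) = 2.327 × 60/(2π) = 22.22 rev/min.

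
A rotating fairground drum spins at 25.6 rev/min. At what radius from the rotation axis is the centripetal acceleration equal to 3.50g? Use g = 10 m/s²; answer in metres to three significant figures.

4.87 m

ω = 25.6 rev/min × 2π/60 = 2.681 rad/s.
a_c = ω²r = 3.50g ⇒ r = 3.50 × 10.0 / (2.681)² = 35.00/7.187 = 4.870 m.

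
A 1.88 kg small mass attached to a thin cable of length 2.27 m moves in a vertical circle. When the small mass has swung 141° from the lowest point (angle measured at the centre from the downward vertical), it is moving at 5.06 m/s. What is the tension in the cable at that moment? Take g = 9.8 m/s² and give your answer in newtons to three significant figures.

Take the radial direction toward the centre of the circle as positive. The component of the weight along the string toward the centre is −mg cos φ (φ measured from the bottom), so Newton's second law along the string gives T − mg cos φ = m v²/r.
cos 141° = -0.7771, so T = m(v²/r + g cos φ) = 1.88 × ((5.06)²/2.27 + 9.8 × -0.7771) = 1.88 × (11.28 + (-7.616)) = 1.88 × 3.663 = 6.887 N.

6.89 N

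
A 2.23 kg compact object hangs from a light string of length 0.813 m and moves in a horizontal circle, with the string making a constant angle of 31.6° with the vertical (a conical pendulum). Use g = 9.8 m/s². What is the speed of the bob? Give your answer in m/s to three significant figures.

The radius of the circle is r = L sinθ = 0.813 × sin 31.6° = 0.4260 m.
Horizontally T sinθ = mv²/r and vertically T cosθ = mg, so tanθ = v²/(rg).
v = √(r g tanθ) = √(0.4260 × 9.8 × 0.6152) = √2.568 = 1.603 m/s.

1.60 m/s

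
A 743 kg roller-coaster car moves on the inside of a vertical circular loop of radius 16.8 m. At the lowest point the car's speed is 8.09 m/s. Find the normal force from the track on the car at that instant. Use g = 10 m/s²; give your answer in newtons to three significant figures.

At the lowest point, N points up (toward the centre) and the weight mg points down (away from the centre), so the net inward force is N − mg = mv²/r.
N = m(v²/r + g) = 743 × ((8.09)²/16.8 + 10.0) = 743 × (3.896 + 10.0) = 743 × 13.90 = 10320 N.

10300 N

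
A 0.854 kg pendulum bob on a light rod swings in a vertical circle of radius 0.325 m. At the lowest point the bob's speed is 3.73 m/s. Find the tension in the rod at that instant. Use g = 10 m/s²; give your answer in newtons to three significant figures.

45.1 N

At the lowest point, T points up (toward the centre) and the weight mg points down (away from the centre), so the net inward force is T − mg = mv²/r.
T = m(v²/r + g) = 0.854 × ((3.73)²/0.325 + 10.0) = 0.854 × (42.81 + 10.0) = 0.854 × 52.81 = 45.10 N.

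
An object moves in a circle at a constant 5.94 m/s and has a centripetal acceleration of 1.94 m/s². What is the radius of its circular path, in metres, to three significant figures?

a_c = v²/r ⇒ r = v²/a_c = (5.94)²/1.94 = 35.28/1.94 = 18.19 m.

18.2 m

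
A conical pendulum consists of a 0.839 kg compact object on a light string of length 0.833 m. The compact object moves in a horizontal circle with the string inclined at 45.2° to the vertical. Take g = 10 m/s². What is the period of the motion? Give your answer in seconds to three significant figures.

1.52 s

r = L sinθ = 0.5911 m. From T sinθ = mω²r and T cosθ = mg: tanθ = ω²r/g, so ω² = g tanθ / r = g/(L cosθ).
ω = √(g/(L cosθ)) = √(10.0/(0.833 × 0.7046)) = √17.04 = 4.128 rad/s.
Period = 2π/ω = 1.522 s.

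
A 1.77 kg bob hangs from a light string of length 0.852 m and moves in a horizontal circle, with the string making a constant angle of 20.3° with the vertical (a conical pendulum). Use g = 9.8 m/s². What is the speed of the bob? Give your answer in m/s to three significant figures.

The radius of the circle is r = L sinθ = 0.852 × sin 20.3° = 0.2956 m.
Horizontally T sinθ = mv²/r and vertically T cosθ = mg, so tanθ = v²/(rg).
v = √(r g tanθ) = √(0.2956 × 9.8 × 0.3699) = √1.072 = 1.035 m/s.

1.04 m/s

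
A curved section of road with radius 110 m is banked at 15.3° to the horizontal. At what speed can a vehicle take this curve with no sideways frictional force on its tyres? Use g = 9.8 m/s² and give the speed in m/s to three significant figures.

On a frictionless banked curve, N sinθ = mv²/r and N cosθ = mg, so tanθ = v²/(rg).
v = √(r g tanθ) = √(110 × 9.8 × tan 15.3°) = √(110 × 9.8 × 0.2736) = √294.9 = 17.17 m/s.

17.2 m/s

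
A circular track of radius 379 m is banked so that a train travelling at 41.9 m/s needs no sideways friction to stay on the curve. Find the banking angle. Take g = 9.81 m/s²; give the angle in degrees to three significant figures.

25.3°

With no friction, the horizontal component of the normal force provides the centripetal force: N sinθ = mv²/r, while N cosθ = mg vertically.
Dividing: tanθ = v²/(r g) = (41.9)²/(379 × 9.81) = 1756/3718 = 0.4722.
θ = arctan(0.4722) = 25.28°.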